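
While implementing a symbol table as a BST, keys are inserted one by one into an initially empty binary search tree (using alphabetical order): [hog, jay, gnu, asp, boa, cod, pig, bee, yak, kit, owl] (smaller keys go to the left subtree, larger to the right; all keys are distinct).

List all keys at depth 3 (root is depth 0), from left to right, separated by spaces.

boa kit yak

hog: root
jay: right child of hog (depth 1)
gnu: left child of hog (depth 1)
asp: left child of gnu (depth 2)
boa: right child of asp (depth 3)
cod: right child of boa (depth 4)
pig: right child of jay (depth 2)
bee: left child of boa (depth 4)
yak: right child of pig (depth 3)
kit: left child of pig (depth 3)
owl: right child of kit (depth 4)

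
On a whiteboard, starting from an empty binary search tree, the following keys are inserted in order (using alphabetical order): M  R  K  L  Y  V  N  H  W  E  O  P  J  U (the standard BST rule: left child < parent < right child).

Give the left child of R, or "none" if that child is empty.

N

M: root
R: right child of M (depth 1)
K: left child of M (depth 1)
L: right child of K (depth 2)
Y: right child of R (depth 2)
V: left child of Y (depth 3)
N: left child of R (depth 2)
H: left child of K (depth 2)
W: right child of V (depth 4)
E: left child of H (depth 3)
O: right child of N (depth 3)
P: right child of O (depth 4)
J: right child of H (depth 3)
U: left child of V (depth 4)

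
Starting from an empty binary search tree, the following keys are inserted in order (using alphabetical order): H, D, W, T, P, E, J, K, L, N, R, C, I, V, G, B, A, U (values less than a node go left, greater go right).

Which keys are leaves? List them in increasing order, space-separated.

H: root
D: left child of H (depth 1)
W: right child of H (depth 1)
T: left child of W (depth 2)
P: left child of T (depth 3)
E: right child of D (depth 2)
J: left child of P (depth 4)
K: right child of J (depth 5)
L: right child of K (depth 6)
N: right child of L (depth 7)
R: right child of P (depth 4)
C: left child of D (depth 2)
I: left child of J (depth 5)
V: right child of T (depth 3)
G: right child of E (depth 3)
B: left child of C (depth 3)
A: left child of B (depth 4)
U: left child of V (depth 4)

A G I N R U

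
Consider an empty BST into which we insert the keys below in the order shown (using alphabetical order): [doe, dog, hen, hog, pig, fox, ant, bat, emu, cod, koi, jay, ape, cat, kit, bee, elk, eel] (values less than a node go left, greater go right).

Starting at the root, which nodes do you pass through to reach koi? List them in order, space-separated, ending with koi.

doe dog hen hog pig koi

Insert doe: tree is empty, so doe becomes the root.
Insert dog: dog > doe → go right. Place as right child of doe.
Insert hen: hen > doe → go right; hen > dog → go right. Place as right child of dog.
Insert hog: hog > doe → go right; hog > dog → go right; hog > hen → go right. Place as right child of hen.
Insert pig: pig > doe → go right; pig > dog → go right; pig > hen → go right; pig > hog → go right. Place as right child of hog.
Insert fox: fox > doe → go right; fox > dog → go right; fox < hen → go left. Place as left child of hen.
Insert ant: ant < doe → go left. Place as left child of doe.
Insert bat: bat < doe → go left; bat > ant → go right. Place as right child of ant.
Insert emu: emu > doe → go right; emu > dog → go right; emu < hen → go left; emu < fox → go left. Place as left child of fox.
Insert cod: cod < doe → go left; cod > ant → go right; cod > bat → go right. Place as right child of bat.
Insert koi: koi > doe → go right; koi > dog → go right; koi > hen → go right; koi > hog → go right; koi < pig → go left. Place as left child of pig.
Insert jay: jay > doe → go right; jay > dog → go right; jay > hen → go right; jay > hog → go right; jay < pig → go left; jay < koi → go left. Place as left child of koi.
Insert ape: ape < doe → go left; ape > ant → go right; ape < bat → go left. Place as left child of bat.
Insert cat: cat < doe → go left; cat > ant → go right; cat > bat → go right; cat < cod → go left. Place as left child of cod.
Insert kit: kit > doe → go right; kit > dog → go right; kit > hen → go right; kit > hog → go right; kit < pig → go left; kit < koi → go left; kit > jay → go right. Place as right child of jay.
Insert bee: bee < doe → go left; bee > ant → go right; bee > bat → go right; bee < cod → go left; bee < cat → go left. Place as left child of cat.
Insert elk: elk > doe → go right; elk > dog → go right; elk < hen → go left; elk < fox → go left; elk < emu → go left. Place as left child of emu.
Insert eel: eel > doe → go right; eel > dog → go right; eel < hen → go left; eel < fox → go left; eel < emu → go left; eel < elk → go left. Place as left child of elk.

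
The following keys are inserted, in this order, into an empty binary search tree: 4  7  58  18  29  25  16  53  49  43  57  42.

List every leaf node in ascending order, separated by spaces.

Insert 4: tree is empty, so 4 becomes the root.
Insert 7: 7 > 4 → go right. Place as right child of 4.
Insert 58: 58 > 4 → go right; 58 > 7 → go right. Place as right child of 7.
Insert 18: 18 > 4 → go right; 18 > 7 → go right; 18 < 58 → go left. Place as left child of 58.
Insert 29: 29 > 4 → go right; 29 > 7 → go right; 29 < 58 → go left; 29 > 18 → go right. Place as right child of 18.
Insert 25: 25 > 4 → go right; 25 > 7 → go right; 25 < 58 → go left; 25 > 18 → go right; 25 < 29 → go left. Place as left child of 29.
Insert 16: 16 > 4 → go right; 16 > 7 → go right; 16 < 58 → go left; 16 < 18 → go left. Place as left child of 18.
Insert 53: 53 > 4 → go right; 53 > 7 → go right; 53 < 58 → go left; 53 > 18 → go right; 53 > 29 → go right. Place as right child of 29.
Insert 49: 49 > 4 → go right; 49 > 7 → go right; 49 < 58 → go left; 49 > 18 → go right; 49 > 29 → go right; 49 < 53 → go left. Place as left child of 53.
Insert 43: 43 > 4 → go right; 43 > 7 → go right; 43 < 58 → go left; 43 > 18 → go right; 43 > 29 → go right; 43 < 53 → go left; 43 < 49 → go left. Place as left child of 49.
Insert 57: 57 > 4 → go right; 57 > 7 → go right; 57 < 58 → go left; 57 > 18 → go right; 57 > 29 → go right; 57 > 53 → go right. Place as right child of 53.
Insert 42: 42 > 4 → go right; 42 > 7 → go right; 42 < 58 → go left; 42 > 18 → go right; 42 > 29 → go right; 42 < 53 → go left; 42 < 49 → go left; 42 < 43 → go left. Place as left child of 43.

16 25 42 57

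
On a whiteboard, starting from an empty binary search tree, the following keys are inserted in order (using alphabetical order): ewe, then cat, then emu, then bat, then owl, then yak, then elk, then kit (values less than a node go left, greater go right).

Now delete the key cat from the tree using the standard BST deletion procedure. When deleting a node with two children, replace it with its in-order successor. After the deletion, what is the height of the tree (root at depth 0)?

2

ewe: root
cat: left child of ewe (depth 1)
emu: right child of cat (depth 2)
bat: left child of cat (depth 2)
owl: right child of ewe (depth 1)
yak: right child of owl (depth 2)
elk: left child of emu (depth 3)
kit: left child of owl (depth 2)

Delete cat (two children — replace with in-order successor).
After deletion, deepest node is emu at depth 2.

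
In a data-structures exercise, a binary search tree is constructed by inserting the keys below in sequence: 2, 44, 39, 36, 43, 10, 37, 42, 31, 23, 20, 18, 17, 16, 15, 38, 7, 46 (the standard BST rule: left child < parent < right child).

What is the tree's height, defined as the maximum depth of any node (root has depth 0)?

11

Insert 2: tree is empty, so 2 becomes the root.
Insert 44: 44 > 2 → go right. Place as right child of 2.
Insert 39: 39 > 2 → go right; 39 < 44 → go left. Place as left child of 44.
Insert 36: 36 > 2 → go right; 36 < 44 → go left; 36 < 39 → go left. Place as left child of 39.
Insert 43: 43 > 2 → go right; 43 < 44 → go left; 43 > 39 → go right. Place as right child of 39.
Insert 10: 10 > 2 → go right; 10 < 44 → go left; 10 < 39 → go left; 10 < 36 → go left. Place as left child of 36.
Insert 37: 37 > 2 → go right; 37 < 44 → go left; 37 < 39 → go left; 37 > 36 → go right. Place as right child of 36.
Insert 42: 42 > 2 → go right; 42 < 44 → go left; 42 > 39 → go right; 42 < 43 → go left. Place as left child of 43.
Insert 31: 31 > 2 → go right; 31 < 44 → go left; 31 < 39 → go left; 31 < 36 → go left; 31 > 10 → go right. Place as right child of 10.
Insert 23: 23 > 2 → go right; 23 < 44 → go left; 23 < 39 → go left; 23 < 36 → go left; 23 > 10 → go right; 23 < 31 → go left. Place as left child of 31.
Insert 20: 20 > 2 → go right; 20 < 44 → go left; 20 < 39 → go left; 20 < 36 → go left; 20 > 10 → go right; 20 < 31 → go left; 20 < 23 → go left. Place as left child of 23.
Insert 18: 18 > 2 → go right; 18 < 44 → go left; 18 < 39 → go left; 18 < 36 → go left; 18 > 10 → go right; 18 < 31 → go left; 18 < 23 → go left; 18 < 20 → go left. Place as left child of 20.
Insert 17: 17 > 2 → go right; 17 < 44 → go left; 17 < 39 → go left; 17 < 36 → go left; 17 > 10 → go right; 17 < 31 → go left; 17 < 23 → go left; 17 < 20 → go left; 17 < 18 → go left. Place as left child of 18.
Insert 16: 16 > 2 → go right; 16 < 44 → go left; 16 < 39 → go left; 16 < 36 → go left; 16 > 10 → go right; 16 < 31 → go left; 16 < 23 → go left; 16 < 20 → go left; 16 < 18 → go left; 16 < 17 → go left. Place as left child of 17.
Insert 15: 15 > 2 → go right; 15 < 44 → go left; 15 < 39 → go left; 15 < 36 → go left; 15 > 10 → go right; 15 < 31 → go left; 15 < 23 → go left; 15 < 20 → go left; 15 < 18 → go left; 15 < 17 → go left; 15 < 16 → go left. Place as left child of 16.
Insert 38: 38 > 2 → go right; 38 < 44 → go left; 38 < 39 → go left; 38 > 36 → go right; 38 > 37 → go right. Place as right child of 37.
Insert 7: 7 > 2 → go right; 7 < 44 → go left; 7 < 39 → go left; 7 < 36 → go left; 7 < 10 → go left. Place as left child of 10.
Insert 46: 46 > 2 → go right; 46 > 44 → go right. Place as right child of 44.

The deepest node is 15 at depth 11.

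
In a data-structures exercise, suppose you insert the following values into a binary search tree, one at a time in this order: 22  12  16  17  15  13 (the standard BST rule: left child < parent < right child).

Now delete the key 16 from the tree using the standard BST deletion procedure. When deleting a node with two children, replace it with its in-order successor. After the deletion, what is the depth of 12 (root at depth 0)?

22: root
12: left child of 22 (depth 1)
16: right child of 12 (depth 2)
17: right child of 16 (depth 3)
15: left child of 16 (depth 3)
13: left child of 15 (depth 4)

Delete 16 (two children — replace with in-order successor).
After deletion, path to 12: 22 → 12.

1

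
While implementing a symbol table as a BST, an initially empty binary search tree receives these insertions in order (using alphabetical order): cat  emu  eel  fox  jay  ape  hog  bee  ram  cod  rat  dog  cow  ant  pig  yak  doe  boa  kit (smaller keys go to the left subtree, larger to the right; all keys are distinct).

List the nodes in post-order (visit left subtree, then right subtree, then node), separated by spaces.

ant boa bee ape doe cow dog cod eel hog kit pig yak rat ram jay fox emu cat

Resulting structure (node: left, right):
  cat: L=ape, R=emu
  emu: L=eel, R=fox
  eel: L=cod, R=–
  fox: L=–, R=jay
  jay: L=hog, R=ram
  ape: L=ant, R=bee
  hog: L=–, R=–
  bee: L=–, R=boa
  ram: L=pig, R=rat
  cod: L=–, R=dog
  rat: L=–, R=yak
  dog: L=cow, R=–
  cow: L=–, R=doe
  ant: L=–, R=–
  pig: L=kit, R=–
  yak: L=–, R=–
  doe: L=–, R=–
  boa: L=–, R=–
  kit: L=–, R=–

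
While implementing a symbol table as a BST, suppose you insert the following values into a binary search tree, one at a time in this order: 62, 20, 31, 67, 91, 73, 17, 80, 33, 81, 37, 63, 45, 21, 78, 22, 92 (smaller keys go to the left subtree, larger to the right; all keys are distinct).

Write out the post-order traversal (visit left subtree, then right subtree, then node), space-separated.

17 22 21 45 37 33 31 20 63 78 81 80 73 92 91 67 62

62: root
20: left child of 62 (depth 1)
31: right child of 20 (depth 2)
67: right child of 62 (depth 1)
91: right child of 67 (depth 2)
73: left child of 91 (depth 3)
17: left child of 20 (depth 2)
80: right child of 73 (depth 4)
33: right child of 31 (depth 3)
81: right child of 80 (depth 5)
37: right child of 33 (depth 4)
63: left child of 67 (depth 2)
45: right child of 37 (depth 5)
21: left child of 31 (depth 3)
78: left child of 80 (depth 5)
22: right child of 21 (depth 4)
92: right child of 91 (depth 3)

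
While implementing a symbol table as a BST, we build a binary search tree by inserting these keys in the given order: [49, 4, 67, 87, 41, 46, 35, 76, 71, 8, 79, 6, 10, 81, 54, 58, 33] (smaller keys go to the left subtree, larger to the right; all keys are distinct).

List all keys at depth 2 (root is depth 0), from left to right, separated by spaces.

Insert 49: tree is empty, so 49 becomes the root.
Insert 4: 4 < 49 → go left. Place as left child of 49.
Insert 67: 67 > 49 → go right. Place as right child of 49.
Insert 87: 87 > 49 → go right; 87 > 67 → go right. Place as right child of 67.
Insert 41: 41 < 49 → go left; 41 > 4 → go right. Place as right child of 4.
Insert 46: 46 < 49 → go left; 46 > 4 → go right; 46 > 41 → go right. Place as right child of 41.
Insert 35: 35 < 49 → go left; 35 > 4 → go right; 35 < 41 → go left. Place as left child of 41.
Insert 76: 76 > 49 → go right; 76 > 67 → go right; 76 < 87 → go left. Place as left child of 87.
Insert 71: 71 > 49 → go right; 71 > 67 → go right; 71 < 87 → go left; 71 < 76 → go left. Place as left child of 76.
Insert 8: 8 < 49 → go left; 8 > 4 → go right; 8 < 41 → go left; 8 < 35 → go left. Place as left child of 35.
Insert 79: 79 > 49 → go right; 79 > 67 → go right; 79 < 87 → go left; 79 > 76 → go right. Place as right child of 76.
Insert 6: 6 < 49 → go left; 6 > 4 → go right; 6 < 41 → go left; 6 < 35 → go left; 6 < 8 → go left. Place as left child of 8.
Insert 10: 10 < 49 → go left; 10 > 4 → go right; 10 < 41 → go left; 10 < 35 → go left; 10 > 8 → go right. Place as right child of 8.
Insert 81: 81 > 49 → go right; 81 > 67 → go right; 81 < 87 → go left; 81 > 76 → go right; 81 > 79 → go right. Place as right child of 79.
Insert 54: 54 > 49 → go right; 54 < 67 → go left. Place as left child of 67.
Insert 58: 58 > 49 → go right; 58 < 67 → go left; 58 > 54 → go right. Place as right child of 54.
Insert 33: 33 < 49 → go left; 33 > 4 → go right; 33 < 41 → go left; 33 < 35 → go left; 33 > 8 → go right; 33 > 10 → go right. Place as right child of 10.

41 54 87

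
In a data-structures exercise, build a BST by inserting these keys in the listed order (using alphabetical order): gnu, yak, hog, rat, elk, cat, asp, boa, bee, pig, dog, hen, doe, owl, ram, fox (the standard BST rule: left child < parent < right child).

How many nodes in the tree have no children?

Resulting structure (node: left, right):
  gnu: L=elk, R=yak
  yak: L=hog, R=–
  hog: L=hen, R=rat
  rat: L=pig, R=–
  elk: L=cat, R=fox
  cat: L=asp, R=dog
  asp: L=–, R=boa
  boa: L=bee, R=–
  bee: L=–, R=–
  pig: L=owl, R=ram
  dog: L=doe, R=–
  hen: L=–, R=–
  doe: L=–, R=–
  owl: L=–, R=–
  ram: L=–, R=–
  fox: L=–, R=–

Leaves: bee, doe, fox, hen, owl, ram — 6 in total.

6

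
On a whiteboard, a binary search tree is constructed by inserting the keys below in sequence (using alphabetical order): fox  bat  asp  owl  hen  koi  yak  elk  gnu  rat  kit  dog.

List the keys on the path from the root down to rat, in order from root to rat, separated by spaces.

fox owl yak rat

fox: root
bat: left child of fox (depth 1)
asp: left child of bat (depth 2)
owl: right child of fox (depth 1)
hen: left child of owl (depth 2)
koi: right child of hen (depth 3)
yak: right child of owl (depth 2)
elk: right child of bat (depth 2)
gnu: left child of hen (depth 3)
rat: left child of yak (depth 3)
kit: left child of koi (depth 4)
dog: left child of elk (depth 3)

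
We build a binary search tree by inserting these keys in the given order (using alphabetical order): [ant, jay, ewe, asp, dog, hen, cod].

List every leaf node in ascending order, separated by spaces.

Insert ant: tree is empty, so ant becomes the root.
Insert jay: jay > ant → go right. Place as right child of ant.
Insert ewe: ewe > ant → go right; ewe < jay → go left. Place as left child of jay.
Insert asp: asp > ant → go right; asp < jay → go left; asp < ewe → go left. Place as left child of ewe.
Insert dog: dog > ant → go right; dog < jay → go left; dog < ewe → go left; dog > asp → go right. Place as right child of asp.
Insert hen: hen > ant → go right; hen < jay → go left; hen > ewe → go right. Place as right child of ewe.
Insert cod: cod > ant → go right; cod < jay → go left; cod < ewe → go left; cod > asp → go right; cod < dog → go left. Place as left child of dog.

cod hen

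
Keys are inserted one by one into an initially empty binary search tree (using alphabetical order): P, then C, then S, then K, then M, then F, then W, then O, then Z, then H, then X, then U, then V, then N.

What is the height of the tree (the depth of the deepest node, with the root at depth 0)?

5

P: root
C: left child of P (depth 1)
S: right child of P (depth 1)
K: right child of C (depth 2)
M: right child of K (depth 3)
F: left child of K (depth 3)
W: right child of S (depth 2)
O: right child of M (depth 4)
Z: right child of W (depth 3)
H: right child of F (depth 4)
X: left child of Z (depth 4)
U: left child of W (depth 3)
V: right child of U (depth 4)
N: left child of O (depth 5)

The deepest node is N at depth 5.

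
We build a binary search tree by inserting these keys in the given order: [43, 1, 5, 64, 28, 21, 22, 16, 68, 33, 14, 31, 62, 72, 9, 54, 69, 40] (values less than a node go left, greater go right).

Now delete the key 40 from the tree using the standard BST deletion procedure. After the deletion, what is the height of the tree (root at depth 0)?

7

43: root
1: left child of 43 (depth 1)
5: right child of 1 (depth 2)
64: right child of 43 (depth 1)
28: right child of 5 (depth 3)
21: left child of 28 (depth 4)
22: right child of 21 (depth 5)
16: left child of 21 (depth 5)
68: right child of 64 (depth 2)
33: right child of 28 (depth 4)
14: left child of 16 (depth 6)
31: left child of 33 (depth 5)
62: left child of 64 (depth 2)
72: right child of 68 (depth 3)
9: left child of 14 (depth 7)
54: left child of 62 (depth 3)
69: left child of 72 (depth 4)
40: right child of 33 (depth 5)

Delete 40 (at most one child — splice it out).
After deletion, deepest node is 9 at depth 7.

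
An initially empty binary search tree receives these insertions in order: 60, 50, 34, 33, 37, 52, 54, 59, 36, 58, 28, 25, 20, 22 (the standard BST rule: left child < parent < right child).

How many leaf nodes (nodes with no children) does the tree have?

Insert 60: tree is empty, so 60 becomes the root.
Insert 50: 50 < 60 → go left. Place as left child of 60.
Insert 34: 34 < 60 → go left; 34 < 50 → go left. Place as left child of 50.
Insert 33: 33 < 60 → go left; 33 < 50 → go left; 33 < 34 → go left. Place as left child of 34.
Insert 37: 37 < 60 → go left; 37 < 50 → go left; 37 > 34 → go right. Place as right child of 34.
Insert 52: 52 < 60 → go left; 52 > 50 → go right. Place as right child of 50.
Insert 54: 54 < 60 → go left; 54 > 50 → go right; 54 > 52 → go right. Place as right child of 52.
Insert 59: 59 < 60 → go left; 59 > 50 → go right; 59 > 52 → go right; 59 > 54 → go right. Place as right child of 54.
Insert 36: 36 < 60 → go left; 36 < 50 → go left; 36 > 34 → go right; 36 < 37 → go left. Place as left child of 37.
Insert 58: 58 < 60 → go left; 58 > 50 → go right; 58 > 52 → go right; 58 > 54 → go right; 58 < 59 → go left. Place as left child of 59.
Insert 28: 28 < 60 → go left; 28 < 50 → go left; 28 < 34 → go left; 28 < 33 → go left. Place as left child of 33.
Insert 25: 25 < 60 → go left; 25 < 50 → go left; 25 < 34 → go left; 25 < 33 → go left; 25 < 28 → go left. Place as left child of 28.
Insert 20: 20 < 60 → go left; 20 < 50 → go left; 20 < 34 → go left; 20 < 33 → go left; 20 < 28 → go left; 20 < 25 → go left. Place as left child of 25.
Insert 22: 22 < 60 → go left; 22 < 50 → go left; 22 < 34 → go left; 22 < 33 → go left; 22 < 28 → go left; 22 < 25 → go left; 22 > 20 → go right. Place as right child of 20.

Leaves: 22, 36, 58 — 3 in total.

3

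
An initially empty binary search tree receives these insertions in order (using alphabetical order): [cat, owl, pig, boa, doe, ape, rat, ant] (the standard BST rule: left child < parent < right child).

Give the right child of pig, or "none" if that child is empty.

rat

cat: root
owl: right child of cat (depth 1)
pig: right child of owl (depth 2)
boa: left child of cat (depth 1)
doe: left child of owl (depth 2)
ape: left child of boa (depth 2)
rat: right child of pig (depth 3)
ant: left child of ape (depth 3)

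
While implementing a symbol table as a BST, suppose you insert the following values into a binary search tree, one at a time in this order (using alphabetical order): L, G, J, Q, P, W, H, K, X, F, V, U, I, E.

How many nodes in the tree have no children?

L: root
G: left child of L (depth 1)
J: right child of G (depth 2)
Q: right child of L (depth 1)
P: left child of Q (depth 2)
W: right child of Q (depth 2)
H: left child of J (depth 3)
K: right child of J (depth 3)
X: right child of W (depth 3)
F: left child of G (depth 2)
V: left child of W (depth 3)
U: left child of V (depth 4)
I: right child of H (depth 4)
E: left child of F (depth 3)

Leaves: E, I, K, P, U, X — 6 in total.

6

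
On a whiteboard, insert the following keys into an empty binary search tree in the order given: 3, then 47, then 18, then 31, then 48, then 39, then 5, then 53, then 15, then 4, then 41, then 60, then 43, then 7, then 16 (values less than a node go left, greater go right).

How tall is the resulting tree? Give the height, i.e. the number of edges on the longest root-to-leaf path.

6

3: root
47: right child of 3 (depth 1)
18: left child of 47 (depth 2)
31: right child of 18 (depth 3)
48: right child of 47 (depth 2)
39: right child of 31 (depth 4)
5: left child of 18 (depth 3)
53: right child of 48 (depth 3)
15: right child of 5 (depth 4)
4: left child of 5 (depth 4)
41: right child of 39 (depth 5)
60: right child of 53 (depth 4)
43: right child of 41 (depth 6)
7: left child of 15 (depth 5)
16: right child of 15 (depth 5)

The deepest node is 43 at depth 6.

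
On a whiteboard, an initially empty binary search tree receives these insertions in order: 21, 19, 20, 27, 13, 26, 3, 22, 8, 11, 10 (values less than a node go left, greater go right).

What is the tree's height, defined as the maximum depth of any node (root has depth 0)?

21: root
19: left child of 21 (depth 1)
20: right child of 19 (depth 2)
27: right child of 21 (depth 1)
13: left child of 19 (depth 2)
26: left child of 27 (depth 2)
3: left child of 13 (depth 3)
22: left child of 26 (depth 3)
8: right child of 3 (depth 4)
11: right child of 8 (depth 5)
10: left child of 11 (depth 6)

The deepest node is 10 at depth 6.

6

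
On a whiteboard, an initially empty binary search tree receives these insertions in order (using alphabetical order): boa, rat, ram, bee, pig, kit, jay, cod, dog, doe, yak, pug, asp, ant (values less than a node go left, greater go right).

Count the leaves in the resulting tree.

Insert boa: tree is empty, so boa becomes the root.
Insert rat: rat > boa → go right. Place as right child of boa.
Insert ram: ram > boa → go right; ram < rat → go left. Place as left child of rat.
Insert bee: bee < boa → go left. Place as left child of boa.
Insert pig: pig > boa → go right; pig < rat → go left; pig < ram → go left. Place as left child of ram.
Insert kit: kit > boa → go right; kit < rat → go left; kit < ram → go left; kit < pig → go left. Place as left child of pig.
Insert jay: jay > boa → go right; jay < rat → go left; jay < ram → go left; jay < pig → go left; jay < kit → go left. Place as left child of kit.
Insert cod: cod > boa → go right; cod < rat → go left; cod < ram → go left; cod < pig → go left; cod < kit → go left; cod < jay → go left. Place as left child of jay.
Insert dog: dog > boa → go right; dog < rat → go left; dog < ram → go left; dog < pig → go left; dog < kit → go left; dog < jay → go left; dog > cod → go right. Place as right child of cod.
Insert doe: doe > boa → go right; doe < rat → go left; doe < ram → go left; doe < pig → go left; doe < kit → go left; doe < jay → go left; doe > cod → go right; doe < dog → go left. Place as left child of dog.
Insert yak: yak > boa → go right; yak > rat → go right. Place as right child of rat.
Insert pug: pug > boa → go right; pug < rat → go left; pug < ram → go left; pug > pig → go right. Place as right child of pig.
Insert asp: asp < boa → go left; asp < bee → go left. Place as left child of bee.
Insert ant: ant < boa → go left; ant < bee → go left; ant < asp → go left. Place as left child of asp.

Leaves: ant, doe, pug, yak — 4 in total.

4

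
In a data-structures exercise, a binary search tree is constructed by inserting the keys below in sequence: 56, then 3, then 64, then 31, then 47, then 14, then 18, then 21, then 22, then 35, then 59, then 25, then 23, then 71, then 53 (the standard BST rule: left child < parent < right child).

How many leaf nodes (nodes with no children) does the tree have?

Insert 56: tree is empty, so 56 becomes the root.
Insert 3: 3 < 56 → go left. Place as left child of 56.
Insert 64: 64 > 56 → go right. Place as right child of 56.
Insert 31: 31 < 56 → go left; 31 > 3 → go right. Place as right child of 3.
Insert 47: 47 < 56 → go left; 47 > 3 → go right; 47 > 31 → go right. Place as right child of 31.
Insert 14: 14 < 56 → go left; 14 > 3 → go right; 14 < 31 → go left. Place as left child of 31.
Insert 18: 18 < 56 → go left; 18 > 3 → go right; 18 < 31 → go left; 18 > 14 → go right. Place as right child of 14.
Insert 21: 21 < 56 → go left; 21 > 3 → go right; 21 < 31 → go left; 21 > 14 → go right; 21 > 18 → go right. Place as right child of 18.
Insert 22: 22 < 56 → go left; 22 > 3 → go right; 22 < 31 → go left; 22 > 14 → go right; 22 > 18 → go right; 22 > 21 → go right. Place as right child of 21.
Insert 35: 35 < 56 → go left; 35 > 3 → go right; 35 > 31 → go right; 35 < 47 → go left. Place as left child of 47.
Insert 59: 59 > 56 → go right; 59 < 64 → go left. Place as left child of 64.
Insert 25: 25 < 56 → go left; 25 > 3 → go right; 25 < 31 → go left; 25 > 14 → go right; 25 > 18 → go right; 25 > 21 → go right; 25 > 22 → go right. Place as right child of 22.
Insert 23: 23 < 56 → go left; 23 > 3 → go right; 23 < 31 → go left; 23 > 14 → go right; 23 > 18 → go right; 23 > 21 → go right; 23 > 22 → go right; 23 < 25 → go left. Place as left child of 25.
Insert 71: 71 > 56 → go right; 71 > 64 → go right. Place as right child of 64.
Insert 53: 53 < 56 → go left; 53 > 3 → go right; 53 > 31 → go right; 53 > 47 → go right. Place as right child of 47.

Leaves: 23, 35, 53, 59, 71 — 5 in total.

5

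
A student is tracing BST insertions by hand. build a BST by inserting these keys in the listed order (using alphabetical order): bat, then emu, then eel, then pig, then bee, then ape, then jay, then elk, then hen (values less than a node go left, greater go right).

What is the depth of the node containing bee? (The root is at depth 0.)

bat: root
emu: right child of bat (depth 1)
eel: left child of emu (depth 2)
pig: right child of emu (depth 2)
bee: left child of eel (depth 3)
ape: left child of bat (depth 1)
jay: left child of pig (depth 3)
elk: right child of eel (depth 3)
hen: left child of jay (depth 4)

Path to bee: bat → emu → eel → bee, which is 3 edges.

3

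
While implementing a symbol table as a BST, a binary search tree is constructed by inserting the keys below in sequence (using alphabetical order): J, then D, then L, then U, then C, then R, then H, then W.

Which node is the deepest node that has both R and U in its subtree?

Insert J: tree is empty, so J becomes the root.
Insert D: D < J → go left. Place as left child of J.
Insert L: L > J → go right. Place as right child of J.
Insert U: U > J → go right; U > L → go right. Place as right child of L.
Insert C: C < J → go left; C < D → go left. Place as left child of D.
Insert R: R > J → go right; R > L → go right; R < U → go left. Place as left child of U.
Insert H: H < J → go left; H > D → go right. Place as right child of D.
Insert W: W > J → go right; W > L → go right; W > U → go right. Place as right child of U.

Path to R: J → L → U → R
Path to U: J → L → U
U lies on both paths and is an ancestor of the other node.

U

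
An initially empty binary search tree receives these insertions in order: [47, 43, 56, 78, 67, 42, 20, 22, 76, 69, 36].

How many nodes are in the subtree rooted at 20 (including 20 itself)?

3

47: root
43: left child of 47 (depth 1)
56: right child of 47 (depth 1)
78: right child of 56 (depth 2)
67: left child of 78 (depth 3)
42: left child of 43 (depth 2)
20: left child of 42 (depth 3)
22: right child of 20 (depth 4)
76: right child of 67 (depth 4)
69: left child of 76 (depth 5)
36: right child of 22 (depth 5)

Subtree rooted at 20 contains: 20, 22, 36 — 3 nodes.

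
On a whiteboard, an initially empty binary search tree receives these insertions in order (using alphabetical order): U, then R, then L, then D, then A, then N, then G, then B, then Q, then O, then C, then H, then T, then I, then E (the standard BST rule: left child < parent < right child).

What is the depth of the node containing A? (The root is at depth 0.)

4

Insert U: tree is empty, so U becomes the root.
Insert R: R < U → go left. Place as left child of U.
Insert L: L < U → go left; L < R → go left. Place as left child of R.
Insert D: D < U → go left; D < R → go left; D < L → go left. Place as left child of L.
Insert A: A < U → go left; A < R → go left; A < L → go left; A < D → go left. Place as left child of D.
Insert N: N < U → go left; N < R → go left; N > L → go right. Place as right child of L.
Insert G: G < U → go left; G < R → go left; G < L → go left; G > D → go right. Place as right child of D.
Insert B: B < U → go left; B < R → go left; B < L → go left; B < D → go left; B > A → go right. Place as right child of A.
Insert Q: Q < U → go left; Q < R → go left; Q > L → go right; Q > N → go right. Place as right child of N.
Insert O: O < U → go left; O < R → go left; O > L → go right; O > N → go right; O < Q → go left. Place as left child of Q.
Insert C: C < U → go left; C < R → go left; C < L → go left; C < D → go left; C > A → go right; C > B → go right. Place as right child of B.
Insert H: H < U → go left; H < R → go left; H < L → go left; H > D → go right; H > G → go right. Place as right child of G.
Insert T: T < U → go left; T > R → go right. Place as right child of R.
Insert I: I < U → go left; I < R → go left; I < L → go left; I > D → go right; I > G → go right; I > H → go right. Place as right child of H.
Insert E: E < U → go left; E < R → go left; E < L → go left; E > D → go right; E < G → go left. Place as left child of G.

Path to A: U → R → L → D → A, which is 4 edges.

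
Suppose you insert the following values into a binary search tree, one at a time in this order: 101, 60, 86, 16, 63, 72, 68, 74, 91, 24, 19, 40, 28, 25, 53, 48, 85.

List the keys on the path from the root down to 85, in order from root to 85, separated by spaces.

Insert 101: tree is empty, so 101 becomes the root.
Insert 60: 60 < 101 → go left. Place as left child of 101.
Insert 86: 86 < 101 → go left; 86 > 60 → go right. Place as right child of 60.
Insert 16: 16 < 101 → go left; 16 < 60 → go left. Place as left child of 60.
Insert 63: 63 < 101 → go left; 63 > 60 → go right; 63 < 86 → go left. Place as left child of 86.
Insert 72: 72 < 101 → go left; 72 > 60 → go right; 72 < 86 → go left; 72 > 63 → go right. Place as right child of 63.
Insert 68: 68 < 101 → go left; 68 > 60 → go right; 68 < 86 → go left; 68 > 63 → go right; 68 < 72 → go left. Place as left child of 72.
Insert 74: 74 < 101 → go left; 74 > 60 → go right; 74 < 86 → go left; 74 > 63 → go right; 74 > 72 → go right. Place as right child of 72.
Insert 91: 91 < 101 → go left; 91 > 60 → go right; 91 > 86 → go right. Place as right child of 86.
Insert 24: 24 < 101 → go left; 24 < 60 → go left; 24 > 16 → go right. Place as right child of 16.
Insert 19: 19 < 101 → go left; 19 < 60 → go left; 19 > 16 → go right; 19 < 24 → go left. Place as left child of 24.
Insert 40: 40 < 101 → go left; 40 < 60 → go left; 40 > 16 → go right; 40 > 24 → go right. Place as right child of 24.
Insert 28: 28 < 101 → go left; 28 < 60 → go left; 28 > 16 → go right; 28 > 24 → go right; 28 < 40 → go left. Place as left child of 40.
Insert 25: 25 < 101 → go left; 25 < 60 → go left; 25 > 16 → go right; 25 > 24 → go right; 25 < 40 → go left; 25 < 28 → go left. Place as left child of 28.
Insert 53: 53 < 101 → go left; 53 < 60 → go left; 53 > 16 → go right; 53 > 24 → go right; 53 > 40 → go right. Place as right child of 40.
Insert 48: 48 < 101 → go left; 48 < 60 → go left; 48 > 16 → go right; 48 > 24 → go right; 48 > 40 → go right; 48 < 53 → go left. Place as left child of 53.
Insert 85: 85 < 101 → go left; 85 > 60 → go right; 85 < 86 → go left; 85 > 63 → go right; 85 > 72 → go right; 85 > 74 → go right. Place as right child of 74.

101 60 86 63 72 74 85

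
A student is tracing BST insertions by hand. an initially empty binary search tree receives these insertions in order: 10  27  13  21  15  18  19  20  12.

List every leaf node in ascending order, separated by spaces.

10: root
27: right child of 10 (depth 1)
13: left child of 27 (depth 2)
21: right child of 13 (depth 3)
15: left child of 21 (depth 4)
18: right child of 15 (depth 5)
19: right child of 18 (depth 6)
20: right child of 19 (depth 7)
12: left child of 13 (depth 3)

12 20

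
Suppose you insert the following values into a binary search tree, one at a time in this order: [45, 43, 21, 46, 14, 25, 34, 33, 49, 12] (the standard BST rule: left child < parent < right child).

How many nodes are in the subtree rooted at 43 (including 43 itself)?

7

45: root
43: left child of 45 (depth 1)
21: left child of 43 (depth 2)
46: right child of 45 (depth 1)
14: left child of 21 (depth 3)
25: right child of 21 (depth 3)
34: right child of 25 (depth 4)
33: left child of 34 (depth 5)
49: right child of 46 (depth 2)
12: left child of 14 (depth 4)

Subtree rooted at 43 contains: 43, 21, 14, 12, 25, 34, 33 — 7 nodes.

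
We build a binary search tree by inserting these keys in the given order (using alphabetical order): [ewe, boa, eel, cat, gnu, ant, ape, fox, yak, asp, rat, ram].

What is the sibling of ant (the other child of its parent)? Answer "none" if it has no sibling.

Resulting structure (node: left, right):
  ewe: L=boa, R=gnu
  boa: L=ant, R=eel
  eel: L=cat, R=–
  cat: L=–, R=–
  gnu: L=fox, R=yak
  ant: L=–, R=ape
  ape: L=–, R=asp
  fox: L=–, R=–
  yak: L=rat, R=–
  asp: L=–, R=–
  rat: L=ram, R=–
  ram: L=–, R=–

ant's parent is boa; the other child of boa is eel.

eel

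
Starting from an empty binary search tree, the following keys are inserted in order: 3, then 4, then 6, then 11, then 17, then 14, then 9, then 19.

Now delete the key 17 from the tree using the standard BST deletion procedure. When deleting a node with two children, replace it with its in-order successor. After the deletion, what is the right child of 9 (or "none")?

none

Resulting structure (node: left, right):
  3: L=–, R=4
  4: L=–, R=6
  6: L=–, R=11
  11: L=9, R=17
  17: L=14, R=19
  14: L=–, R=–
  9: L=–, R=–
  19: L=–, R=–

Delete 17 (two children — replace with in-order successor).
After deletion, 9's right child: none.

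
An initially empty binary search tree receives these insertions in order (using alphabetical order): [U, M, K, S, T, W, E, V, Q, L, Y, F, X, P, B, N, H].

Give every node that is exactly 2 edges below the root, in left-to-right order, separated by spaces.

Resulting structure (node: left, right):
  U: L=M, R=W
  M: L=K, R=S
  K: L=E, R=L
  S: L=Q, R=T
  T: L=–, R=–
  W: L=V, R=Y
  E: L=B, R=F
  V: L=–, R=–
  Q: L=P, R=–
  L: L=–, R=–
  Y: L=X, R=–
  F: L=–, R=H
  X: L=–, R=–
  P: L=N, R=–
  B: L=–, R=–
  N: L=–, R=–
  H: L=–, R=–

K S V Y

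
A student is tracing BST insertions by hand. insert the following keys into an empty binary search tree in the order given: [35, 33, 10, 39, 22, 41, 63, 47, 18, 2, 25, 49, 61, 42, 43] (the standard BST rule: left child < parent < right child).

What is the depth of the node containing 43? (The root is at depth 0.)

6

Insert 35: tree is empty, so 35 becomes the root.
Insert 33: 33 < 35 → go left. Place as left child of 35.
Insert 10: 10 < 35 → go left; 10 < 33 → go left. Place as left child of 33.
Insert 39: 39 > 35 → go right. Place as right child of 35.
Insert 22: 22 < 35 → go left; 22 < 33 → go left; 22 > 10 → go right. Place as right child of 10.
Insert 41: 41 > 35 → go right; 41 > 39 → go right. Place as right child of 39.
Insert 63: 63 > 35 → go right; 63 > 39 → go right; 63 > 41 → go right. Place as right child of 41.
Insert 47: 47 > 35 → go right; 47 > 39 → go right; 47 > 41 → go right; 47 < 63 → go left. Place as left child of 63.
Insert 18: 18 < 35 → go left; 18 < 33 → go left; 18 > 10 → go right; 18 < 22 → go left. Place as left child of 22.
Insert 2: 2 < 35 → go left; 2 < 33 → go left; 2 < 10 → go left. Place as left child of 10.
Insert 25: 25 < 35 → go left; 25 < 33 → go left; 25 > 10 → go right; 25 > 22 → go right. Place as right child of 22.
Insert 49: 49 > 35 → go right; 49 > 39 → go right; 49 > 41 → go right; 49 < 63 → go left; 49 > 47 → go right. Place as right child of 47.
Insert 61: 61 > 35 → go right; 61 > 39 → go right; 61 > 41 → go right; 61 < 63 → go left; 61 > 47 → go right; 61 > 49 → go right. Place as right child of 49.
Insert 42: 42 > 35 → go right; 42 > 39 → go right; 42 > 41 → go right; 42 < 63 → go left; 42 < 47 → go left. Place as left child of 47.
Insert 43: 43 > 35 → go right; 43 > 39 → go right; 43 > 41 → go right; 43 < 63 → go left; 43 < 47 → go left; 43 > 42 → go right. Place as right child of 42.

Path to 43: 35 → 39 → 41 → 63 → 47 → 42 → 43, which is 6 edges.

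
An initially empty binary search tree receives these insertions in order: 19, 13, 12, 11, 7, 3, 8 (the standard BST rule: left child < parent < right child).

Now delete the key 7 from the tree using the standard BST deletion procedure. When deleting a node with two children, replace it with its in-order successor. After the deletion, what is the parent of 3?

19: root
13: left child of 19 (depth 1)
12: left child of 13 (depth 2)
11: left child of 12 (depth 3)
7: left child of 11 (depth 4)
3: left child of 7 (depth 5)
8: right child of 7 (depth 5)

Delete 7 (two children — replace with in-order successor).
After deletion, 3's parent is 8.

8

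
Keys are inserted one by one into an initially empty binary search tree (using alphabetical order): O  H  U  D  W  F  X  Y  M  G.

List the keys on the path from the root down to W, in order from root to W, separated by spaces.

O U W

Insert O: tree is empty, so O becomes the root.
Insert H: H < O → go left. Place as left child of O.
Insert U: U > O → go right. Place as right child of O.
Insert D: D < O → go left; D < H → go left. Place as left child of H.
Insert W: W > O → go right; W > U → go right. Place as right child of U.
Insert F: F < O → go left; F < H → go left; F > D → go right. Place as right child of D.
Insert X: X > O → go right; X > U → go right; X > W → go right. Place as right child of W.
Insert Y: Y > O → go right; Y > U → go right; Y > W → go right; Y > X → go right. Place as right child of X.
Insert M: M < O → go left; M > H → go right. Place as right child of H.
Insert G: G < O → go left; G < H → go left; G > D → go right; G > F → go right. Place as right child of F.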